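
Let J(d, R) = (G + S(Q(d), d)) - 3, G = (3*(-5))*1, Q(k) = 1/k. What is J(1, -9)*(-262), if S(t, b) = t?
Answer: 4454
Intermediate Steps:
G = -15 (G = -15*1 = -15)
J(d, R) = -18 + 1/d (J(d, R) = (-15 + 1/d) - 3 = -18 + 1/d)
J(1, -9)*(-262) = (-18 + 1/1)*(-262) = (-18 + 1)*(-262) = -17*(-262) = 4454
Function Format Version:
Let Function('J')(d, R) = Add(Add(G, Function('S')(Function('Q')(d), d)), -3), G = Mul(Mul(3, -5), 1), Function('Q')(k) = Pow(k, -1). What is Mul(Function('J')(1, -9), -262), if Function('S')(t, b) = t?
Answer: 4454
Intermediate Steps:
G = -15 (G = Mul(-15, 1) = -15)
Function('J')(d, R) = Add(-18, Pow(d, -1)) (Function('J')(d, R) = Add(Add(-15, Pow(d, -1)), -3) = Add(-18, Pow(d, -1)))
Mul(Function('J')(1, -9), -262) = Mul(Add(-18, Pow(1, -1)), -262) = Mul(Add(-18, 1), -262) = Mul(-17, -262) = 4454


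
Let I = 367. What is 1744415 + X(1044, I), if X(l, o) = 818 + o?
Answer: 1745600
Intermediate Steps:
1744415 + X(1044, I) = 1744415 + (818 + 367) = 1744415 + 1185 = 1745600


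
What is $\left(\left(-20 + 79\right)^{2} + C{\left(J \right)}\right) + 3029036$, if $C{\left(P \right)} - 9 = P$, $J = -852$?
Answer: $3031674$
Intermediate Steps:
$C{\left(P \right)} = 9 + P$
$\left(\left(-20 + 79\right)^{2} + C{\left(J \right)}\right) + 3029036 = \left(\left(-20 + 79\right)^{2} + \left(9 - 852\right)\right) + 3029036 = \left(59^{2} - 843\right) + 3029036 = \left(3481 - 843\right) + 3029036 = 2638 + 3029036 = 3031674$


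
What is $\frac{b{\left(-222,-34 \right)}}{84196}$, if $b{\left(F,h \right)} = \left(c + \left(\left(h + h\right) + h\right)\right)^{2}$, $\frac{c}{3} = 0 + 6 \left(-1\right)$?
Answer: $\frac{3600}{21049} \approx 0.17103$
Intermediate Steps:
$c = -18$ ($c = 3 \left(0 + 6 \left(-1\right)\right) = 3 \left(0 - 6\right) = 3 \left(-6\right) = -18$)
$b{\left(F,h \right)} = \left(-18 + 3 h\right)^{2}$ ($b{\left(F,h \right)} = \left(-18 + \left(\left(h + h\right) + h\right)\right)^{2} = \left(-18 + \left(2 h + h\right)\right)^{2} = \left(-18 + 3 h\right)^{2}$)
$\frac{b{\left(-222,-34 \right)}}{84196} = \frac{9 \left(-6 - 34\right)^{2}}{84196} = 9 \left(-40\right)^{2} \cdot \frac{1}{84196} = 9 \cdot 1600 \cdot \frac{1}{84196} = 14400 \cdot \frac{1}{84196} = \frac{3600}{21049}$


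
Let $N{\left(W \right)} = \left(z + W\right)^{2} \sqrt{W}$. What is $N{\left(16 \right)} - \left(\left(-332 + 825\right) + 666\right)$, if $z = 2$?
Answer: $137$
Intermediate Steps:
$N{\left(W \right)} = \sqrt{W} \left(2 + W\right)^{2}$ ($N{\left(W \right)} = \left(2 + W\right)^{2} \sqrt{W} = \sqrt{W} \left(2 + W\right)^{2}$)
$N{\left(16 \right)} - \left(\left(-332 + 825\right) + 666\right) = \sqrt{16} \left(2 + 16\right)^{2} - \left(\left(-332 + 825\right) + 666\right) = 4 \cdot 18^{2} - \left(493 + 666\right) = 4 \cdot 324 - 1159 = 1296 - 1159 = 137$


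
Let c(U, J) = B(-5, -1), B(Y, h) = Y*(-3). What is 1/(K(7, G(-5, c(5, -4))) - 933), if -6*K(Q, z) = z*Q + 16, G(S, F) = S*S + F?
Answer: -3/2947 ≈ -0.0010180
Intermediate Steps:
B(Y, h) = -3*Y
c(U, J) = 15 (c(U, J) = -3*(-5) = 15)
G(S, F) = F + S**2 (G(S, F) = S**2 + F = F + S**2)
K(Q, z) = -8/3 - Q*z/6 (K(Q, z) = -(z*Q + 16)/6 = -(Q*z + 16)/6 = -(16 + Q*z)/6 = -8/3 - Q*z/6)
1/(K(7, G(-5, c(5, -4))) - 933) = 1/((-8/3 - 1/6*7*(15 + (-5)**2)) - 933) = 1/((-8/3 - 1/6*7*(15 + 25)) - 933) = 1/((-8/3 - 1/6*7*40) - 933) = 1/((-8/3 - 140/3) - 933) = 1/(-148/3 - 933) = 1/(-2947/3) = -3/2947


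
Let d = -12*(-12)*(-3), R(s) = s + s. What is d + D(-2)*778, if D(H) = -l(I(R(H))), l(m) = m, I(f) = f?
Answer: 2680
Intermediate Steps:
R(s) = 2*s
D(H) = -2*H
d = -432 (d = 144*(-3) = -432)
d + D(-2)*778 = -432 - 2*(-2)*778 = -432 + 4*778 = -432 + 3112 = 2680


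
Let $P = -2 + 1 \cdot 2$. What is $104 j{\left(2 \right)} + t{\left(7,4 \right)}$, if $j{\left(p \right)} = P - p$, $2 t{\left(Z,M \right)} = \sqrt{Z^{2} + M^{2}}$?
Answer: $-208 + \frac{\sqrt{65}}{2} \approx -203.97$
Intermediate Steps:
$P = 0$ ($P = -2 + 2 = 0$)
$t{\left(Z,M \right)} = \frac{\sqrt{M^{2} + Z^{2}}}{2}$ ($t{\left(Z,M \right)} = \frac{\sqrt{Z^{2} + M^{2}}}{2} = \frac{\sqrt{M^{2} + Z^{2}}}{2}$)
$j{\left(p \right)} = - p$ ($j{\left(p \right)} = 0 - p = - p$)
$104 j{\left(2 \right)} + t{\left(7,4 \right)} = 104 \left(\left(-1\right) 2\right) + \frac{\sqrt{4^{2} + 7^{2}}}{2} = 104 \left(-2\right) + \frac{\sqrt{16 + 49}}{2} = -208 + \frac{\sqrt{65}}{2}$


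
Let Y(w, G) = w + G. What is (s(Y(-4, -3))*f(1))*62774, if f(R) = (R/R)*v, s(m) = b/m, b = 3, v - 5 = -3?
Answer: -376644/7 ≈ -53806.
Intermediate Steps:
v = 2 (v = 5 - 3 = 2)
Y(w, G) = G + w
s(m) = 3/m
f(R) = 2 (f(R) = (R/R)*2 = 1*2 = 2)
(s(Y(-4, -3))*f(1))*62774 = ((3/(-3 - 4))*2)*62774 = ((3/(-7))*2)*62774 = ((3*(-1/7))*2)*62774 = -3/7*2*62774 = -6/7*62774 = -376644/7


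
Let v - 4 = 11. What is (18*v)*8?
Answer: 2160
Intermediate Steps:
v = 15 (v = 4 + 11 = 15)
(18*v)*8 = (18*15)*8 = 270*8 = 2160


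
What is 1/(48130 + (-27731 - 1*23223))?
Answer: -1/2824 ≈ -0.00035411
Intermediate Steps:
1/(48130 + (-27731 - 1*23223)) = 1/(48130 + (-27731 - 23223)) = 1/(48130 - 50954) = 1/(-2824) = -1/2824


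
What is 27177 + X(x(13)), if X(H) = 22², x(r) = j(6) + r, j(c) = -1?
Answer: 27661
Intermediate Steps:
x(r) = -1 + r
X(H) = 484
27177 + X(x(13)) = 27177 + 484 = 27661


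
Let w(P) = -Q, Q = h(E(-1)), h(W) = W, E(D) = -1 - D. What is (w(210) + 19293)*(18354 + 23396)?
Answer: 805482750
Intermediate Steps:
Q = 0 (Q = -1 - 1*(-1) = -1 + 1 = 0)
w(P) = 0 (w(P) = -1*0 = 0)
(w(210) + 19293)*(18354 + 23396) = (0 + 19293)*(18354 + 23396) = 19293*41750 = 805482750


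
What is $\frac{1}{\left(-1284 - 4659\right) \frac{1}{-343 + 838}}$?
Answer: $- \frac{165}{1981} \approx -0.083291$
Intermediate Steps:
$\frac{1}{\left(-1284 - 4659\right) \frac{1}{-343 + 838}} = \frac{1}{\left(-5943\right) \frac{1}{495}} = \frac{1}{- \frac{1981}{165}} = - \frac{165}{1981}$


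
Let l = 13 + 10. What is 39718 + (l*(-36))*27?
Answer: 17362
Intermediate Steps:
l = 23
39718 + (l*(-36))*27 = 39718 + (23*(-36))*27 = 39718 - 828*27 = 39718 - 22356 = 17362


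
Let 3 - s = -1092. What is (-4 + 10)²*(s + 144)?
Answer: 44604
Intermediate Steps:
s = 1095 (s = 3 - 1*(-1092) = 3 + 1092 = 1095)
(-4 + 10)²*(s + 144) = (-4 + 10)²*(1095 + 144) = 6²*1239 = 36*1239 = 44604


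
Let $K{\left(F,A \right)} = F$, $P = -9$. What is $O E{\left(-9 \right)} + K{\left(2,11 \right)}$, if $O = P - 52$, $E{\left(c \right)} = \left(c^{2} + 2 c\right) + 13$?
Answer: $-4634$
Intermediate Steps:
$E{\left(c \right)} = 13 + c^{2} + 2 c$
$O = -61$ ($O = -9 - 52 = -61$)
$O E{\left(-9 \right)} + K{\left(2,11 \right)} = - 61 \left(13 + \left(-9\right)^{2} + 2 \left(-9\right)\right) + 2 = - 61 \left(13 + 81 - 18\right) + 2 = \left(-61\right) 76 + 2 = -4636 + 2 = -4634$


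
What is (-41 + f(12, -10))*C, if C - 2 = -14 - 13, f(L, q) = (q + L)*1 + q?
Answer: 1225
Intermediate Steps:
f(L, q) = L + 2*q (f(L, q) = (L + q)*1 + q = (L + q) + q = L + 2*q)
C = -25 (C = 2 + (-14 - 13) = 2 - 27 = -25)
(-41 + f(12, -10))*C = (-41 + (12 + 2*(-10)))*(-25) = (-41 + (12 - 20))*(-25) = (-41 - 8)*(-25) = -49*(-25) = 1225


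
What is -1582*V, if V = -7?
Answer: 11074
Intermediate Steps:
-1582*V = -1582*(-7) = -226*(-49) = 11074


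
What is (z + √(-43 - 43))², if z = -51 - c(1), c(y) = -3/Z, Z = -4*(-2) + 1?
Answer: 22330/9 - 304*I*√86/3 ≈ 2481.1 - 939.73*I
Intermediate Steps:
Z = 9 (Z = 8 + 1 = 9)
c(y) = -⅓ (c(y) = -3/9 = -3*⅑ = -⅓)
z = -152/3 (z = -51 - 1*(-⅓) = -51 + ⅓ = -152/3 ≈ -50.667)
(z + √(-43 - 43))² = (-152/3 + √(-43 - 43))² = (-152/3 + √(-86))² = (-152/3 + I*√86)²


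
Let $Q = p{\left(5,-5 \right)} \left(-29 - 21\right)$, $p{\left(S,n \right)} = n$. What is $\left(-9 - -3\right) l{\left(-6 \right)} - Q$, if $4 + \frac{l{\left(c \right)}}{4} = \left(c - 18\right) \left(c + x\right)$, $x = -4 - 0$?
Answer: $-5914$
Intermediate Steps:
$x = -4$ ($x = -4 + 0 = -4$)
$l{\left(c \right)} = -16 + 4 \left(-18 + c\right) \left(-4 + c\right)$ ($l{\left(c \right)} = -16 + 4 \left(c - 18\right) \left(c - 4\right) = -16 + 4 \left(c - 18\right) \left(-4 + c\right) = -16 + 4 \left(-18 + c\right) \left(-4 + c\right)$)
$Q = 250$ ($Q = - 5 \left(-29 - 21\right) = \left(-5\right) \left(-50\right) = 250$)
$\left(-9 - -3\right) l{\left(-6 \right)} - Q = \left(-9 - -3\right) \left(272 - -528 + 4 \left(-6\right)^{2}\right) - 250 = \left(-9 + 3\right) \left(272 + 528 + 4 \cdot 36\right) - 250 = - 6 \left(272 + 528 + 144\right) - 250 = \left(-6\right) 944 - 250 = -5664 - 250 = -5914$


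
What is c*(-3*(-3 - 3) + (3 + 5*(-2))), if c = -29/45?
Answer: -319/45 ≈ -7.0889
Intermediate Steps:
c = -29/45 (c = -29*1/45 = -29/45 ≈ -0.64444)
c*(-3*(-3 - 3) + (3 + 5*(-2))) = -29*(-3*(-3 - 3) + (3 + 5*(-2)))/45 = -29*(-3*(-6) + (3 - 10))/45 = -29*(18 - 7)/45 = -29/45*11 = -319/45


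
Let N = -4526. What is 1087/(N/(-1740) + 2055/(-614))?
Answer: -145163415/99592 ≈ -1457.6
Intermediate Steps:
1087/(N/(-1740) + 2055/(-614)) = 1087/(-4526/(-1740) + 2055/(-614)) = 1087/(-4526*(-1/1740) + 2055*(-1/614)) = 1087/(2263/870 - 2055/614) = 1087/(-99592/133545) = 1087*(-133545/99592) = -145163415/99592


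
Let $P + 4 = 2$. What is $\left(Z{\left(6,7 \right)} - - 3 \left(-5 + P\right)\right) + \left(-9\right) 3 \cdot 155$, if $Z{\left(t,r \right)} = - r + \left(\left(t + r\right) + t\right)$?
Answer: $-4194$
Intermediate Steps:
$P = -2$ ($P = -4 + 2 = -2$)
$Z{\left(t,r \right)} = 2 t$ ($Z{\left(t,r \right)} = - r + \left(\left(r + t\right) + t\right) = - r + \left(r + 2 t\right) = 2 t$)
$\left(Z{\left(6,7 \right)} - - 3 \left(-5 + P\right)\right) + \left(-9\right) 3 \cdot 155 = \left(2 \cdot 6 - - 3 \left(-5 - 2\right)\right) + \left(-9\right) 3 \cdot 155 = \left(12 - \left(-3\right) \left(-7\right)\right) - 4185 = \left(12 - 21\right) - 4185 = -9 - 4185 = -4194$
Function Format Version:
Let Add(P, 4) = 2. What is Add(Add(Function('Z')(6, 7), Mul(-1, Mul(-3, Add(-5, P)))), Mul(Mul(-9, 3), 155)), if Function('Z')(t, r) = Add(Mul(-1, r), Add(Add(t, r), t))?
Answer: -4194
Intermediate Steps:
P = -2 (P = Add(-4, 2) = -2)
Function('Z')(t, r) = Mul(2, t) (Function('Z')(t, r) = Add(Mul(-1, r), Add(Add(r, t), t)) = Add(Mul(-1, r), Add(r, Mul(2, t))) = Mul(2, t))
Add(Add(Function('Z')(6, 7), Mul(-1, Mul(-3, Add(-5, P)))), Mul(Mul(-9, 3), 155)) = Add(Add(Mul(2, 6), Mul(-1, Mul(-3, Add(-5, -2)))), Mul(Mul(-9, 3), 155)) = Add(Add(12, Mul(-1, Mul(-3, -7))), Mul(-27, 155)) = Add(Add(12, Mul(-1, 21)), -4185) = Add(Add(12, -21), -4185) = Add(-9, -4185) = -4194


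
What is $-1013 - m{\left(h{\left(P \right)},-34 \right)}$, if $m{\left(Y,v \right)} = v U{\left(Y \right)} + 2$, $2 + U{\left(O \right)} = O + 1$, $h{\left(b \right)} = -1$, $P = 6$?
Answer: $-1083$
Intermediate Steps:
$U{\left(O \right)} = -1 + O$ ($U{\left(O \right)} = -2 + \left(O + 1\right) = -2 + \left(1 + O\right) = -1 + O$)
$m{\left(Y,v \right)} = 2 + v \left(-1 + Y\right)$ ($m{\left(Y,v \right)} = v \left(-1 + Y\right) + 2 = 2 + v \left(-1 + Y\right)$)
$-1013 - m{\left(h{\left(P \right)},-34 \right)} = -1013 - \left(2 - 34 \left(-1 - 1\right)\right) = -1013 - \left(2 - -68\right) = -1013 - \left(2 + 68\right) = -1013 - 70 = -1083$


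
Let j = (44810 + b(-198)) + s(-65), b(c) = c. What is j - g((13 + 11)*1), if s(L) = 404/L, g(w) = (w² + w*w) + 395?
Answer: 2798821/65 ≈ 43059.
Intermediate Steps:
g(w) = 395 + 2*w² (g(w) = (w² + w²) + 395 = 2*w² + 395 = 395 + 2*w²)
j = 2899376/65 (j = (44810 - 198) + 404/(-65) = 44612 + 404*(-1/65) = 44612 - 404/65 = 2899376/65 ≈ 44606.)
j - g((13 + 11)*1) = 2899376/65 - (395 + 2*((13 + 11)*1)²) = 2899376/65 - (395 + 2*(24*1)²) = 2899376/65 - (395 + 2*24²) = 2899376/65 - (395 + 2*576) = 2899376/65 - (395 + 1152) = 2899376/65 - 1*1547 = 2899376/65 - 1547 = 2798821/65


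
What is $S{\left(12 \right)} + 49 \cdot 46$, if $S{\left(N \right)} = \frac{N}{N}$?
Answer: $2255$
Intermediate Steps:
$S{\left(N \right)} = 1$
$S{\left(12 \right)} + 49 \cdot 46 = 1 + 49 \cdot 46 = 1 + 2254 = 2255$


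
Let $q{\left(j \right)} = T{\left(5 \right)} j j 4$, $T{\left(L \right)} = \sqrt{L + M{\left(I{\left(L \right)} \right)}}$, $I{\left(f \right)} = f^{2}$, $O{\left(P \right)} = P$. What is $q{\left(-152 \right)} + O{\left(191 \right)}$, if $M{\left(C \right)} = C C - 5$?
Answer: $2310591$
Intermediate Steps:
$M{\left(C \right)} = -5 + C^{2}$ ($M{\left(C \right)} = C^{2} - 5 = -5 + C^{2}$)
$T{\left(L \right)} = \sqrt{-5 + L + L^{4}}$ ($T{\left(L \right)} = \sqrt{L + \left(-5 + \left(L^{2}\right)^{2}\right)} = \sqrt{L + \left(-5 + L^{4}\right)} = \sqrt{-5 + L + L^{4}}$)
$q{\left(j \right)} = 100 j^{2}$ ($q{\left(j \right)} = \sqrt{-5 + 5 + 5^{4}} j j 4 = \sqrt{-5 + 5 + 625} j 4 j = \sqrt{625} j 4 j = 25 j 4 j = 100 j^{2}$)
$q{\left(-152 \right)} + O{\left(191 \right)} = 100 \left(-152\right)^{2} + 191 = 100 \cdot 23104 + 191 = 2310400 + 191 = 2310591$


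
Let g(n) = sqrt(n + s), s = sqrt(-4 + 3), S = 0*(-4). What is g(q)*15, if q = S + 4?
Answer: 15*sqrt(4 + I) ≈ 30.23 + 3.7215*I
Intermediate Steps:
S = 0
s = I (s = sqrt(-1) = I ≈ 1.0*I)
q = 4 (q = 0 + 4 = 4)
g(n) = sqrt(I + n) (g(n) = sqrt(n + I) = sqrt(I + n))
g(q)*15 = sqrt(I + 4)*15 = sqrt(4 + I)*15 = 15*sqrt(4 + I)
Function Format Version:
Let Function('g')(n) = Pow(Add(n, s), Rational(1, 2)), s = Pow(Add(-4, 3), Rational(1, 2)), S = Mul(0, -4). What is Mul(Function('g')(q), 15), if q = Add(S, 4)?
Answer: Mul(15, Pow(Add(4, I), Rational(1, 2))) ≈ Add(30.230, Mul(3.7215, I))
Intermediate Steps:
S = 0
s = I (s = Pow(-1, Rational(1, 2)) = I ≈ Mul(1.0000, I))
q = 4 (q = Add(0, 4) = 4)
Function('g')(n) = Pow(Add(I, n), Rational(1, 2)) (Function('g')(n) = Pow(Add(n, I), Rational(1, 2)) = Pow(Add(I, n), Rational(1, 2)))
Mul(Function('g')(q), 15) = Mul(Pow(Add(I, 4), Rational(1, 2)), 15) = Mul(Pow(Add(4, I), Rational(1, 2)), 15) = Mul(15, Pow(Add(4, I), Rational(1, 2)))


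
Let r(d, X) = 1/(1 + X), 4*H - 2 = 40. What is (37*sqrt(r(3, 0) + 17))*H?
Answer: 2331*sqrt(2)/2 ≈ 1648.3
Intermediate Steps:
H = 21/2 (H = 1/2 + (1/4)*40 = 1/2 + 10 = 21/2 ≈ 10.500)
(37*sqrt(r(3, 0) + 17))*H = (37*sqrt(1/(1 + 0) + 17))*(21/2) = (37*sqrt(1/1 + 17))*(21/2) = (37*sqrt(1 + 17))*(21/2) = (37*sqrt(18))*(21/2) = (37*(3*sqrt(2)))*(21/2) = (111*sqrt(2))*(21/2) = 2331*sqrt(2)/2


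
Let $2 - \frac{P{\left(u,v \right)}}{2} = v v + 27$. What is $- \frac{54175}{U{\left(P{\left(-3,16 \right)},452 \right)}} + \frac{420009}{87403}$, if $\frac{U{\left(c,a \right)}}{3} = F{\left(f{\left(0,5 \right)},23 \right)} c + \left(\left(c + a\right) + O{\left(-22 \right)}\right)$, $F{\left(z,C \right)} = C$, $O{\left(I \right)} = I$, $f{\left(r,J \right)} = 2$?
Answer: $\frac{21188490091}{3423925122} \approx 6.1884$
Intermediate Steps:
$P{\left(u,v \right)} = -50 - 2 v^{2}$ ($P{\left(u,v \right)} = 4 - 2 \left(v v + 27\right) = 4 - 2 \left(v^{2} + 27\right) = 4 - 2 \left(27 + v^{2}\right) = 4 - \left(54 + 2 v^{2}\right) = -50 - 2 v^{2}$)
$U{\left(c,a \right)} = -66 + 3 a + 72 c$ ($U{\left(c,a \right)} = 3 \left(23 c - \left(22 - a - c\right)\right) = 3 \left(23 c + \left(-22 + a + c\right)\right) = 3 \left(-22 + a + 24 c\right) = -66 + 3 a + 72 c$)
$- \frac{54175}{U{\left(P{\left(-3,16 \right)},452 \right)}} + \frac{420009}{87403} = - \frac{54175}{-66 + 3 \cdot 452 + 72 \left(-50 - 2 \cdot 16^{2}\right)} + \frac{420009}{87403} = - \frac{54175}{-66 + 1356 + 72 \left(-50 - 512\right)} + 420009 \cdot \frac{1}{87403} = - \frac{54175}{-66 + 1356 + 72 \left(-50 - 512\right)} + \frac{420009}{87403} = - \frac{54175}{-66 + 1356 + 72 \left(-562\right)} + \frac{420009}{87403} = - \frac{54175}{-66 + 1356 - 40464} + \frac{420009}{87403} = - \frac{54175}{-39174} + \frac{420009}{87403} = \left(-54175\right) \left(- \frac{1}{39174}\right) + \frac{420009}{87403} = \frac{54175}{39174} + \frac{420009}{87403} = \frac{21188490091}{3423925122}$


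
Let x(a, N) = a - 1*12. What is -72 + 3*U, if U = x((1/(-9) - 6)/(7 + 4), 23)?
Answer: -329/3 ≈ -109.67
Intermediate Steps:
x(a, N) = -12 + a (x(a, N) = a - 12 = -12 + a)
U = -113/9 (U = -12 + (1/(-9) - 6)/(7 + 4) = -12 + (-⅑ - 6)/11 = -12 - 55/9*1/11 = -12 - 5/9 = -113/9 ≈ -12.556)
-72 + 3*U = -72 + 3*(-113/9) = -72 - 113/3 = -329/3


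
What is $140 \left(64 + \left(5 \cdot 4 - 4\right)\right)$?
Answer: $11200$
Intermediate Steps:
$140 \left(64 + \left(5 \cdot 4 - 4\right)\right) = 140 \left(64 + \left(20 - 4\right)\right) = 140 \left(64 + 16\right) = 140 \cdot 80 = 11200$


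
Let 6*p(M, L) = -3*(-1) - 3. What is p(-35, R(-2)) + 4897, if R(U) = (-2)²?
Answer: 4897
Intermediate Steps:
R(U) = 4
p(M, L) = 0 (p(M, L) = (-3*(-1) - 3)/6 = (3 - 3)/6 = (⅙)*0 = 0)
p(-35, R(-2)) + 4897 = 0 + 4897 = 4897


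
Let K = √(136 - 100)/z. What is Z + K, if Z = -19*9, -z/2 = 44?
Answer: -7527/44 ≈ -171.07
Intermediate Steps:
z = -88 (z = -2*44 = -88)
K = -3/44 (K = √(136 - 100)/(-88) = √36*(-1/88) = 6*(-1/88) = -3/44 ≈ -0.068182)
Z = -171
Z + K = -171 - 3/44 = -7527/44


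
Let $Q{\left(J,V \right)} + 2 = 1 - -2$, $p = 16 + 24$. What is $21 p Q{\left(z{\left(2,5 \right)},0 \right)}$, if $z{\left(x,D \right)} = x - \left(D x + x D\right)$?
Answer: $840$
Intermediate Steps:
$p = 40$
$z{\left(x,D \right)} = x - 2 D x$ ($z{\left(x,D \right)} = x - \left(D x + D x\right) = x - 2 D x$)
$Q{\left(J,V \right)} = 1$ ($Q{\left(J,V \right)} = -2 + \left(1 - -2\right) = -2 + \left(1 + 2\right) = -2 + 3 = 1$)
$21 p Q{\left(z{\left(2,5 \right)},0 \right)} = 21 \cdot 40 \cdot 1 = 840 \cdot 1 = 840$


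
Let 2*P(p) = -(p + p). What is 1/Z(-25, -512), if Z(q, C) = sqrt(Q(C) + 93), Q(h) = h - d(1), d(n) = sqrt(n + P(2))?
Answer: 1/sqrt(-419 - I) ≈ 5.83e-5 + 0.048853*I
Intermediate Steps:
P(p) = -p (P(p) = (-(p + p))/2 = (-2*p)/2 = -p)
d(n) = sqrt(-2 + n) (d(n) = sqrt(n - 1*2) = sqrt(n - 2) = sqrt(-2 + n))
Q(h) = h - I (Q(h) = h - sqrt(-2 + 1) = h - sqrt(-1) = h - I)
Z(q, C) = sqrt(93 + C - I) (Z(q, C) = sqrt((C - I) + 93) = sqrt(93 + C - I))
1/Z(-25, -512) = 1/(sqrt(93 - 512 - I)) = 1/(sqrt(-419 - I)) = 1/sqrt(-419 - I)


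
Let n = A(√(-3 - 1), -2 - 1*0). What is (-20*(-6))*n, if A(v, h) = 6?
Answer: 720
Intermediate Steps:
n = 6
(-20*(-6))*n = -20*(-6)*6 = 120*6 = 720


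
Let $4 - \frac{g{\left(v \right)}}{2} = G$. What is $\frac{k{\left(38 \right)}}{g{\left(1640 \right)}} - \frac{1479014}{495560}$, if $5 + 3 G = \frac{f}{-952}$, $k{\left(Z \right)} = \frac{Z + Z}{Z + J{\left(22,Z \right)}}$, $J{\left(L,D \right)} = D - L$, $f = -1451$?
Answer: $- \frac{93574565039}{32854884660} \approx -2.8481$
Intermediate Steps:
$k{\left(Z \right)} = \frac{2 Z}{-22 + 2 Z}$ ($k{\left(Z \right)} = \frac{Z + Z}{Z + \left(Z - 22\right)} = \frac{2 Z}{Z + \left(Z - 22\right)} = \frac{2 Z}{Z + \left(-22 + Z\right)} = \frac{2 Z}{-22 + 2 Z}$)
$G = - \frac{1103}{952}$ ($G = - \frac{5}{3} + \frac{\left(-1451\right) \frac{1}{-952}}{3} = - \frac{5}{3} + \frac{\left(-1451\right) \left(- \frac{1}{952}\right)}{3} = - \frac{5}{3} + \frac{1}{3} \cdot \frac{1451}{952} = - \frac{5}{3} + \frac{1451}{2856} = - \frac{1103}{952} \approx -1.1586$)
$g{\left(v \right)} = \frac{4911}{476}$ ($g{\left(v \right)} = 8 - - \frac{1103}{476} = 8 + \frac{1103}{476} = \frac{4911}{476}$)
$\frac{k{\left(38 \right)}}{g{\left(1640 \right)}} - \frac{1479014}{495560} = \frac{38 \frac{1}{-11 + 38}}{\frac{4911}{476}} - \frac{1479014}{495560} = \frac{38}{27} \cdot \frac{476}{4911} - \frac{739507}{247780} = \frac{18088}{132597} - \frac{739507}{247780} = - \frac{93574565039}{32854884660}$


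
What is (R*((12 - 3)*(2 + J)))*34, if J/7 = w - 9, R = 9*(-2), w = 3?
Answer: 220320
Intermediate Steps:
R = -18
J = -42 (J = 7*(3 - 9) = 7*(-6) = -42)
(R*((12 - 3)*(2 + J)))*34 = -18*(12 - 3)*(2 - 42)*34 = -162*(-40)*34 = -18*(-360)*34 = 6480*34 = 220320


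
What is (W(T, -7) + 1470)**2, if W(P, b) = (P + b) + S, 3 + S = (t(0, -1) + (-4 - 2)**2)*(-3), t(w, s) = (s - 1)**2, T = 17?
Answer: 1841449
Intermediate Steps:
t(w, s) = (-1 + s)**2
S = -123 (S = -3 + ((-1 - 1)**2 + (-4 - 2)**2)*(-3) = -3 + ((-2)**2 + (-6)**2)*(-3) = -3 + (4 + 36)*(-3) = -3 + 40*(-3) = -3 - 120 = -123)
W(P, b) = -123 + P + b (W(P, b) = (P + b) - 123 = -123 + P + b)
(W(T, -7) + 1470)**2 = ((-123 + 17 - 7) + 1470)**2 = (-113 + 1470)**2 = 1357**2 = 1841449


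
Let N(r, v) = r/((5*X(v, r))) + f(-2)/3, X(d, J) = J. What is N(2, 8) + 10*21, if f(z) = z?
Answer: 3143/15 ≈ 209.53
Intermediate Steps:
N(r, v) = -7/15 (N(r, v) = r/((5*r)) - 2/3 = r*(1/(5*r)) - 2*1/3 = 1/5 - 2/3 = -7/15)
N(2, 8) + 10*21 = -7/15 + 10*21 = -7/15 + 210 = 3143/15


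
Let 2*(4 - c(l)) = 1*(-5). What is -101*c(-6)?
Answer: -1313/2 ≈ -656.50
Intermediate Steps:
c(l) = 13/2 (c(l) = 4 - (-5)/2 = 4 - ½*(-5) = 4 + 5/2 = 13/2)
-101*c(-6) = -101*13/2 = -1313/2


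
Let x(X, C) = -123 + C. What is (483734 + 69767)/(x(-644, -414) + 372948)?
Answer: 42577/28647 ≈ 1.4863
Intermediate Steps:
(483734 + 69767)/(x(-644, -414) + 372948) = (483734 + 69767)/((-123 - 414) + 372948) = 553501/(-537 + 372948) = 553501/372411 = 553501*(1/372411) = 42577/28647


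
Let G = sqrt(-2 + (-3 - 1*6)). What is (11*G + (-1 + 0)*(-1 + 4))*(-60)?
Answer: 180 - 660*I*sqrt(11) ≈ 180.0 - 2189.0*I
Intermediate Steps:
G = I*sqrt(11) (G = sqrt(-2 + (-3 - 6)) = sqrt(-2 - 9) = sqrt(-11) = I*sqrt(11) ≈ 3.3166*I)
(11*G + (-1 + 0)*(-1 + 4))*(-60) = (11*(I*sqrt(11)) + (-1 + 0)*(-1 + 4))*(-60) = (11*I*sqrt(11) - 1*3)*(-60) = (11*I*sqrt(11) - 3)*(-60) = (-3 + 11*I*sqrt(11))*(-60) = 180 - 660*I*sqrt(11)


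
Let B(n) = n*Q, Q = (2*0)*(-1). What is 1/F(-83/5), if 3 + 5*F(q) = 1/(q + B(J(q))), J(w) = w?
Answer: -415/254 ≈ -1.6339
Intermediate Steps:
Q = 0 (Q = 0*(-1) = 0)
B(n) = 0 (B(n) = n*0 = 0)
F(q) = -⅗ + 1/(5*q) (F(q) = -⅗ + 1/(5*(q + 0)) = -⅗ + 1/(5*q))
1/F(-83/5) = 1/((1 - (-249)/5)/(5*((-83/5)))) = 1/((1 - (-249)/5)/(5*((-83*⅕)))) = 1/((1 - 3*(-83/5))/(5*(-83/5))) = 1/((⅕)*(-5/83)*(1 + 249/5)) = 1/((⅕)*(-5/83)*(254/5)) = 1/(-254/415) = -415/254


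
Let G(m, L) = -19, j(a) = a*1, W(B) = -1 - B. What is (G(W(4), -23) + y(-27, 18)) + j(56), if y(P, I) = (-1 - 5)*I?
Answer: -71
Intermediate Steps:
y(P, I) = -6*I
j(a) = a
(G(W(4), -23) + y(-27, 18)) + j(56) = (-19 - 6*18) + 56 = (-19 - 108) + 56 = -127 + 56 = -71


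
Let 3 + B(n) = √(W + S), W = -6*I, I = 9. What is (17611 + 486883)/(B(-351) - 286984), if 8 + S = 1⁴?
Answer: -72391609789/41180769115 - 252247*I*√61/41180769115 ≈ -1.7579 - 4.7841e-5*I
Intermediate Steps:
S = -7 (S = -8 + 1⁴ = -8 + 1 = -7)
W = -54 (W = -6*9 = -54)
B(n) = -3 + I*√61 (B(n) = -3 + √(-54 - 7) = -3 + √(-61) = -3 + I*√61)
(17611 + 486883)/(B(-351) - 286984) = (17611 + 486883)/((-3 + I*√61) - 286984) = 504494/(-286987 + I*√61)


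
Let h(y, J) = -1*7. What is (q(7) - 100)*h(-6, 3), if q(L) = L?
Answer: 651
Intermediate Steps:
h(y, J) = -7
(q(7) - 100)*h(-6, 3) = (7 - 100)*(-7) = -93*(-7) = 651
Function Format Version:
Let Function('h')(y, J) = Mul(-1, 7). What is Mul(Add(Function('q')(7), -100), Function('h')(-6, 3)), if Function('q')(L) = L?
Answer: 651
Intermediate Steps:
Function('h')(y, J) = -7
Mul(Add(Function('q')(7), -100), Function('h')(-6, 3)) = Mul(Add(7, -100), -7) = Mul(-93, -7) = 651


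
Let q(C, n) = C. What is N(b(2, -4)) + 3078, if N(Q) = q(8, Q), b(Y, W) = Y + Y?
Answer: 3086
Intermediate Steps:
b(Y, W) = 2*Y
N(Q) = 8
N(b(2, -4)) + 3078 = 8 + 3078 = 3086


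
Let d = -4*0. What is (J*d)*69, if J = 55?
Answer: 0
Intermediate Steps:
d = 0
(J*d)*69 = (55*0)*69 = 0*69 = 0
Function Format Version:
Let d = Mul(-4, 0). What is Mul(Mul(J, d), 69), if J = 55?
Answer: 0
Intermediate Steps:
d = 0
Mul(Mul(J, d), 69) = Mul(Mul(55, 0), 69) = Mul(0, 69) = 0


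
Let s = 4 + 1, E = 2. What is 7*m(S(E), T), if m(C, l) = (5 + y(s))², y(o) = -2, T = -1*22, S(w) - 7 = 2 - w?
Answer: 63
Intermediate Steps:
S(w) = 9 - w (S(w) = 7 + (2 - w) = 9 - w)
s = 5
T = -22
m(C, l) = 9 (m(C, l) = (5 - 2)² = 3² = 9)
7*m(S(E), T) = 7*9 = 63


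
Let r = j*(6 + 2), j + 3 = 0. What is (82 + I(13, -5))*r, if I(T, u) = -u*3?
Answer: -2328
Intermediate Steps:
j = -3 (j = -3 + 0 = -3)
I(T, u) = -3*u
r = -24 (r = -3*(6 + 2) = -3*8 = -24)
(82 + I(13, -5))*r = (82 - 3*(-5))*(-24) = (82 + 15)*(-24) = 97*(-24) = -2328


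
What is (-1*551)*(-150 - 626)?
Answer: 427576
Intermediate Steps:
(-1*551)*(-150 - 626) = -551*(-776) = 427576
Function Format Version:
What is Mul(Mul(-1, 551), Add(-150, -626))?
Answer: 427576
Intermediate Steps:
Mul(Mul(-1, 551), Add(-150, -626)) = Mul(-551, -776) = 427576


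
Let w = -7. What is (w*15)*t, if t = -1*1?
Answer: 105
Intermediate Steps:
t = -1
(w*15)*t = -7*15*(-1) = -105*(-1) = 105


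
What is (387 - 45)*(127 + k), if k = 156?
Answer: 96786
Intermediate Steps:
(387 - 45)*(127 + k) = (387 - 45)*(127 + 156) = 342*283 = 96786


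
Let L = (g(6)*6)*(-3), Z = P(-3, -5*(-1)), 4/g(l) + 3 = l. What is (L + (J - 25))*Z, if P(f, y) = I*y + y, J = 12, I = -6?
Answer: 925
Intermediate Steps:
g(l) = 4/(-3 + l)
P(f, y) = -5*y (P(f, y) = -6*y + y = -5*y)
Z = -25 (Z = -(-25)*(-1) = -5*5 = -25)
L = -24 (L = ((4/(-3 + 6))*6)*(-3) = ((4/3)*6)*(-3) = 8*(-3) = -24)
(L + (J - 25))*Z = (-24 + (12 - 25))*(-25) = (-24 - 13)*(-25) = -37*(-25) = 925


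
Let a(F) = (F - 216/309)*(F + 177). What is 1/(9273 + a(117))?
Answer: 103/4476945 ≈ 2.3007e-5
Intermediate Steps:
a(F) = (177 + F)*(-72/103 + F) (a(F) = (F - 216*1/309)*(177 + F) = (F - 72/103)*(177 + F) = (-72/103 + F)*(177 + F) = (177 + F)*(-72/103 + F))
1/(9273 + a(117)) = 1/(9273 + (-12744/103 + 117² + (18159/103)*117)) = 1/(9273 + (-12744/103 + 13689 + 2124603/103)) = 1/(9273 + 3521826/103) = 1/(4476945/103) = 103/4476945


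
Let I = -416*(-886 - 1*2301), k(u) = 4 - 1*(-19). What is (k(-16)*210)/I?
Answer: 2415/662896 ≈ 0.0036431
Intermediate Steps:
k(u) = 23 (k(u) = 4 + 19 = 23)
I = 1325792 (I = -416*(-886 - 2301) = -416*(-3187) = 1325792)
(k(-16)*210)/I = (23*210)/1325792 = 4830*(1/1325792) = 2415/662896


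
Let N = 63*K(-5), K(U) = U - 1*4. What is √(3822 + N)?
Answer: √3255 ≈ 57.053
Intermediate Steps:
K(U) = -4 + U (K(U) = U - 4 = -4 + U)
N = -567 (N = 63*(-4 - 5) = 63*(-9) = -567)
√(3822 + N) = √(3822 - 567) = √3255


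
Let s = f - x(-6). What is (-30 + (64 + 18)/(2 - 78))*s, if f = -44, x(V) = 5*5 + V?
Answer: 74403/38 ≈ 1958.0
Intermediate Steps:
x(V) = 25 + V
s = -63 (s = -44 - (25 - 6) = -44 - 1*19 = -44 - 19 = -63)
(-30 + (64 + 18)/(2 - 78))*s = (-30 + (64 + 18)/(2 - 78))*(-63) = (-30 + 82/(-76))*(-63) = (-30 + 82*(-1/76))*(-63) = (-30 - 41/38)*(-63) = -1181/38*(-63) = 74403/38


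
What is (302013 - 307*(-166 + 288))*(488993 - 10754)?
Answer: 126522431601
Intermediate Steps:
(302013 - 307*(-166 + 288))*(488993 - 10754) = (302013 - 307*122)*478239 = (302013 - 37454)*478239 = 264559*478239 = 126522431601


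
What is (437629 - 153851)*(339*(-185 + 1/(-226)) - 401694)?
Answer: -131789482869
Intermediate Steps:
(437629 - 153851)*(339*(-185 + 1/(-226)) - 401694) = 283778*(339*(-185 - 1/226) - 401694) = 283778*(339*(-41811/226) - 401694) = 283778*(-125433/2 - 401694) = 283778*(-928821/2) = -131789482869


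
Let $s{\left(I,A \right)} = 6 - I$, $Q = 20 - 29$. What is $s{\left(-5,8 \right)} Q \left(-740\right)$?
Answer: $73260$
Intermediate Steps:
$Q = -9$ ($Q = 20 - 29 = -9$)
$s{\left(-5,8 \right)} Q \left(-740\right) = \left(6 - -5\right) \left(-9\right) \left(-740\right) = \left(6 + 5\right) \left(-9\right) \left(-740\right) = 11 \left(-9\right) \left(-740\right) = \left(-99\right) \left(-740\right) = 73260$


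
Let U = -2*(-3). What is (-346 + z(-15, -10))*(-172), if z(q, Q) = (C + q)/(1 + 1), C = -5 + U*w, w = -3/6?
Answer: 61490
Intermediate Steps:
w = -½ (w = -3*⅙ = -½ ≈ -0.50000)
U = 6
C = -8 (C = -5 + 6*(-½) = -5 - 3 = -8)
z(q, Q) = -4 + q/2 (z(q, Q) = (-8 + q)/(1 + 1) = (-8 + q)/2 = (-8 + q)*(½) = -4 + q/2)
(-346 + z(-15, -10))*(-172) = (-346 + (-4 + (½)*(-15)))*(-172) = (-346 + (-4 - 15/2))*(-172) = (-346 - 23/2)*(-172) = -715/2*(-172) = 61490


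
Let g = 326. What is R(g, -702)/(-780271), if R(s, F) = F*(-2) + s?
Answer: -1730/780271 ≈ -0.0022172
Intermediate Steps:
R(s, F) = s - 2*F (R(s, F) = -2*F + s = s - 2*F)
R(g, -702)/(-780271) = (326 - 2*(-702))/(-780271) = (326 + 1404)*(-1/780271) = 1730*(-1/780271) = -1730/780271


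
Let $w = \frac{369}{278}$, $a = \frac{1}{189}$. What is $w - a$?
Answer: $\frac{69463}{52542} \approx 1.322$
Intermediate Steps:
$a = \frac{1}{189} \approx 0.005291$
$w = \frac{369}{278}$ ($w = 369 \cdot \frac{1}{278} = \frac{369}{278} \approx 1.3273$)
$w - a = \frac{369}{278} - \frac{1}{189} = \frac{69463}{52542}$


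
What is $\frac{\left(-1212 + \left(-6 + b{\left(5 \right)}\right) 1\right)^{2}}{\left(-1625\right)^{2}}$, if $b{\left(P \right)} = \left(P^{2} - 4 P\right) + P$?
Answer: $\frac{1459264}{2640625} \approx 0.55262$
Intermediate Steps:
$b{\left(P \right)} = P^{2} - 3 P$
$\frac{\left(-1212 + \left(-6 + b{\left(5 \right)}\right) 1\right)^{2}}{\left(-1625\right)^{2}} = \frac{\left(-1212 + \left(-6 + 5 \left(-3 + 5\right)\right) 1\right)^{2}}{\left(-1625\right)^{2}} = \frac{\left(-1212 + \left(-6 + 5 \cdot 2\right) 1\right)^{2}}{2640625} = \left(-1212 + \left(-6 + 10\right) 1\right)^{2} \cdot \frac{1}{2640625} = \left(-1212 + 4 \cdot 1\right)^{2} \cdot \frac{1}{2640625} = \left(-1212 + 4\right)^{2} \cdot \frac{1}{2640625} = \left(-1208\right)^{2} \cdot \frac{1}{2640625} = 1459264 \cdot \frac{1}{2640625} = \frac{1459264}{2640625}$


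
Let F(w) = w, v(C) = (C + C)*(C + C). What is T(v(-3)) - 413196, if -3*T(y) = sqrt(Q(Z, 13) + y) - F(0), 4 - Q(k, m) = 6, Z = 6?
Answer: -413196 - sqrt(34)/3 ≈ -4.1320e+5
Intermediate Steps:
Q(k, m) = -2 (Q(k, m) = 4 - 1*6 = 4 - 6 = -2)
v(C) = 4*C**2 (v(C) = (2*C)*(2*C) = 4*C**2)
T(y) = -sqrt(-2 + y)/3 (T(y) = -(sqrt(-2 + y) - 1*0)/3 = -(sqrt(-2 + y) + 0)/3 = -sqrt(-2 + y)/3)
T(v(-3)) - 413196 = -sqrt(-2 + 4*(-3)**2)/3 - 413196 = -sqrt(-2 + 4*9)/3 - 413196 = -sqrt(-2 + 36)/3 - 413196 = -sqrt(34)/3 - 413196 = -413196 - sqrt(34)/3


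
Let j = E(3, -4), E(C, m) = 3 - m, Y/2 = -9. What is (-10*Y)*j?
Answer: 1260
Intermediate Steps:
Y = -18 (Y = 2*(-9) = -18)
j = 7 (j = 3 - 1*(-4) = 3 + 4 = 7)
(-10*Y)*j = -10*(-18)*7 = 180*7 = 1260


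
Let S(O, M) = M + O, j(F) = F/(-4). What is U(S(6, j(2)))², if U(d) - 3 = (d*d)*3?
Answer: 140625/16 ≈ 8789.1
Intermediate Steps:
j(F) = -F/4 (j(F) = F*(-¼) = -F/4)
U(d) = 3 + 3*d² (U(d) = 3 + (d*d)*3 = 3 + d²*3 = 3 + 3*d²)
U(S(6, j(2)))² = (3 + 3*(-¼*2 + 6)²)² = (3 + 3*(-½ + 6)²)² = (3 + 3*(11/2)²)² = (3 + 3*(121/4))² = (3 + 363/4)² = (375/4)² = 140625/16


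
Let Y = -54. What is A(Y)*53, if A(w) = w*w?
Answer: 154548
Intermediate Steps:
A(w) = w²
A(Y)*53 = (-54)²*53 = 2916*53 = 154548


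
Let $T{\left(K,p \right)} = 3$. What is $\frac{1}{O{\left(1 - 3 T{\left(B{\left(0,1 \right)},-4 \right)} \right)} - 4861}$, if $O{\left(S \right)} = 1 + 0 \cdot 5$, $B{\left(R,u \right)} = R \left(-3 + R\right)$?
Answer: $- \frac{1}{4860} \approx -0.00020576$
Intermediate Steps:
$O{\left(S \right)} = 1$ ($O{\left(S \right)} = 1 + 0 = 1$)
$\frac{1}{O{\left(1 - 3 T{\left(B{\left(0,1 \right)},-4 \right)} \right)} - 4861} = \frac{1}{1 - 4861} = \frac{1}{-4860} = - \frac{1}{4860}$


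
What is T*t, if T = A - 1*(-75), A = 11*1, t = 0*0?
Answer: 0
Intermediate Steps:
t = 0
A = 11
T = 86 (T = 11 - 1*(-75) = 11 + 75 = 86)
T*t = 86*0 = 0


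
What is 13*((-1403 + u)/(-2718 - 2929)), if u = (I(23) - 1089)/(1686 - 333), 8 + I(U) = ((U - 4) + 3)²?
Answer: 24685336/7640391 ≈ 3.2309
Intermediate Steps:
I(U) = -8 + (-1 + U)² (I(U) = -8 + ((U - 4) + 3)² = -8 + ((-4 + U) + 3)² = -8 + (-1 + U)²)
u = -613/1353 (u = ((-8 + (-1 + 23)²) - 1089)/(1686 - 333) = ((-8 + 22²) - 1089)/1353 = ((-8 + 484) - 1089)*(1/1353) = (476 - 1089)*(1/1353) = -613*1/1353 = -613/1353 ≈ -0.45307)
13*((-1403 + u)/(-2718 - 2929)) = 13*((-1403 - 613/1353)/(-2718 - 2929)) = 13*(-1898872/1353/(-5647)) = 13*(-1898872/1353*(-1/5647)) = 13*(1898872/7640391) = 24685336/7640391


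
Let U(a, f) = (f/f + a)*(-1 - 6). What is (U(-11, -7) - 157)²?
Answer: 7569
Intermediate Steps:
U(a, f) = -7 - 7*a (U(a, f) = (1 + a)*(-7) = -7 - 7*a)
(U(-11, -7) - 157)² = ((-7 - 7*(-11)) - 157)² = ((-7 + 77) - 157)² = (70 - 157)² = (-87)² = 7569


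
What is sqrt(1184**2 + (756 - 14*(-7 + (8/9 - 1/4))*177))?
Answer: sqrt(51061494)/6 ≈ 1191.0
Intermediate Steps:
sqrt(1184**2 + (756 - 14*(-7 + (8/9 - 1/4))*177)) = sqrt(1401856 + (756 - 14*(-7 + (8*(1/9) - 1*1/4))*177)) = sqrt(1401856 + (756 - 14*(-7 + (8/9 - 1/4))*177)) = sqrt(1401856 + (756 - 14*(-7 + 23/36)*177)) = sqrt(1401856 + (756 - 14*(-229/36)*177)) = sqrt(1401856 + (756 + (1603/18)*177)) = sqrt(1401856 + (756 + 94577/6)) = sqrt(1401856 + 99113/6) = sqrt(8510249/6) = sqrt(51061494)/6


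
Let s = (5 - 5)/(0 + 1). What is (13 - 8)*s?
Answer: 0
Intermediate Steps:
s = 0 (s = 0/1 = 0*1 = 0)
(13 - 8)*s = (13 - 8)*0 = 5*0 = 0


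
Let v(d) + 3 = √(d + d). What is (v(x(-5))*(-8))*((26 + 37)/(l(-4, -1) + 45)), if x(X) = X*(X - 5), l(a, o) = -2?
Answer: -3528/43 ≈ -82.047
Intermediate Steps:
x(X) = X*(-5 + X)
v(d) = -3 + √2*√d (v(d) = -3 + √(d + d) = -3 + √(2*d) = -3 + √2*√d)
(v(x(-5))*(-8))*((26 + 37)/(l(-4, -1) + 45)) = ((-3 + √2*√(-5*(-5 - 5)))*(-8))*((26 + 37)/(-2 + 45)) = ((-3 + √2*√(-5*(-10)))*(-8))*(63/43) = ((-3 + √2*√50)*(-8))*(63*(1/43)) = ((-3 + √2*(5*√2))*(-8))*(63/43) = ((-3 + 10)*(-8))*(63/43) = (7*(-8))*(63/43) = -56*63/43 = -3528/43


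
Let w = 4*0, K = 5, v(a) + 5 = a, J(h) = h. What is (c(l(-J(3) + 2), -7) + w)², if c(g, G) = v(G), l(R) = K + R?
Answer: 144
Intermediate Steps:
v(a) = -5 + a
l(R) = 5 + R
c(g, G) = -5 + G
w = 0
(c(l(-J(3) + 2), -7) + w)² = ((-5 - 7) + 0)² = (-12 + 0)² = (-12)² = 144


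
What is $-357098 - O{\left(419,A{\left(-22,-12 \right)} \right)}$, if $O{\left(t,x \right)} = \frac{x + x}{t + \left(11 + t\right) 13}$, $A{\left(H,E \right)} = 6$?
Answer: $- \frac{715267298}{2003} \approx -3.571 \cdot 10^{5}$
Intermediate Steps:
$O{\left(t,x \right)} = \frac{2 x}{143 + 14 t}$ ($O{\left(t,x \right)} = \frac{2 x}{t + \left(143 + 13 t\right)} = \frac{2 x}{143 + 14 t}$)
$-357098 - O{\left(419,A{\left(-22,-12 \right)} \right)} = -357098 - 2 \cdot 6 \frac{1}{143 + 14 \cdot 419} = -357098 - 2 \cdot 6 \frac{1}{143 + 5866} = -357098 - 2 \cdot 6 \cdot \frac{1}{6009} = -357098 - \frac{4}{2003} = - \frac{715267298}{2003}$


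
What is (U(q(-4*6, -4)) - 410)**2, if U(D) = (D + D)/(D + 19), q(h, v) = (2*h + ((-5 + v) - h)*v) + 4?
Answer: 1200068164/7225 ≈ 1.6610e+5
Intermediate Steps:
q(h, v) = 4 + 2*h + v*(-5 + v - h) (q(h, v) = (2*h + (-5 + v - h)*v) + 4 = (2*h + v*(-5 + v - h)) + 4 = 4 + 2*h + v*(-5 + v - h))
U(D) = 2*D/(19 + D) (U(D) = (2*D)/(19 + D) = 2*D/(19 + D))
(U(q(-4*6, -4)) - 410)**2 = (2*(4 + (-4)**2 - 5*(-4) + 2*(-4*6) - 1*(-4*6)*(-4))/(19 + (4 + (-4)**2 - 5*(-4) + 2*(-4*6) - 1*(-4*6)*(-4))) - 410)**2 = (2*(4 + 16 + 20 + 2*(-24) - 1*(-24)*(-4))/(19 + (4 + 16 + 20 + 2*(-24) - 1*(-24)*(-4))) - 410)**2 = (2*(4 + 16 + 20 - 48 - 96)/(19 + (4 + 16 + 20 - 48 - 96)) - 410)**2 = (2*(-104)/(19 - 104) - 410)**2 = (2*(-104)/(-85) - 410)**2 = (2*(-104)*(-1/85) - 410)**2 = (208/85 - 410)**2 = (-34642/85)**2 = 1200068164/7225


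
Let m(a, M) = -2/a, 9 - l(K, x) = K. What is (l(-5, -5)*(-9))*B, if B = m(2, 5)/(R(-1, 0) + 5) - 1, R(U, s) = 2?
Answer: 144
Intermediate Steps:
l(K, x) = 9 - K
B = -8/7 (B = (-2/2)/(2 + 5) - 1 = -2*½/7 - 1 = -1*⅐ - 1 = -⅐ - 1 = -8/7 ≈ -1.1429)
(l(-5, -5)*(-9))*B = ((9 - 1*(-5))*(-9))*(-8/7) = ((9 + 5)*(-9))*(-8/7) = (14*(-9))*(-8/7) = -126*(-8/7) = 144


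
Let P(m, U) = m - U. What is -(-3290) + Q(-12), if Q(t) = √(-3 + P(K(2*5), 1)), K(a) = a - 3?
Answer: 3290 + √3 ≈ 3291.7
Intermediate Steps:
K(a) = -3 + a
Q(t) = √3 (Q(t) = √(-3 + ((-3 + 2*5) - 1*1)) = √(-3 + ((-3 + 10) - 1)) = √(-3 + (7 - 1)) = √(-3 + 6) = √3)
-(-3290) + Q(-12) = -(-3290) + √3 = -94*(-35) + √3 = 3290 + √3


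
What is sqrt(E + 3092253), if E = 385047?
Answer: 10*sqrt(34773) ≈ 1864.8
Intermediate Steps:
sqrt(E + 3092253) = sqrt(385047 + 3092253) = sqrt(3477300) = 10*sqrt(34773)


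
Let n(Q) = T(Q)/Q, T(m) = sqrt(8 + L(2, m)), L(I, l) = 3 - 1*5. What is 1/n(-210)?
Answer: -35*sqrt(6) ≈ -85.732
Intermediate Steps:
L(I, l) = -2 (L(I, l) = 3 - 5 = -2)
T(m) = sqrt(6) (T(m) = sqrt(8 - 2) = sqrt(6))
n(Q) = sqrt(6)/Q
1/n(-210) = 1/(sqrt(6)/(-210)) = 1/(sqrt(6)*(-1/210)) = 1/(-sqrt(6)/210) = -35*sqrt(6)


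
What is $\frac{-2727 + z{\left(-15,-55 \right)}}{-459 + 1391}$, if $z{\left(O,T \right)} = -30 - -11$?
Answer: $- \frac{1373}{466} \approx -2.9464$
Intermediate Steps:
$z{\left(O,T \right)} = -19$ ($z{\left(O,T \right)} = -30 + 11 = -19$)
$\frac{-2727 + z{\left(-15,-55 \right)}}{-459 + 1391} = \frac{-2727 - 19}{-459 + 1391} = - \frac{2746}{932} = \left(-2746\right) \frac{1}{932} = - \frac{1373}{466}$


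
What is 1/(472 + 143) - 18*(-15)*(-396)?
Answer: -65755799/615 ≈ -1.0692e+5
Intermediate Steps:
1/(472 + 143) - 18*(-15)*(-396) = 1/615 + 270*(-396) = 1/615 - 106920 = -65755799/615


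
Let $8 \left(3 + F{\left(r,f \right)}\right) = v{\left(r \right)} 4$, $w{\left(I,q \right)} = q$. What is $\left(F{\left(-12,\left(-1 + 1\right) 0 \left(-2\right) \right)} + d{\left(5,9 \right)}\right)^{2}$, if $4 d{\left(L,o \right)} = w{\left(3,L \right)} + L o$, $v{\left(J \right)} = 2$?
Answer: $\frac{441}{4} \approx 110.25$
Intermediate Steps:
$d{\left(L,o \right)} = \frac{L}{4} + \frac{L o}{4}$ ($d{\left(L,o \right)} = \frac{L + L o}{4} = \frac{L}{4} + \frac{L o}{4}$)
$F{\left(r,f \right)} = -2$ ($F{\left(r,f \right)} = -3 + \frac{2 \cdot 4}{8} = -3 + \frac{1}{8} \cdot 8 = -3 + 1 = -2$)
$\left(F{\left(-12,\left(-1 + 1\right) 0 \left(-2\right) \right)} + d{\left(5,9 \right)}\right)^{2} = \left(-2 + \frac{1}{4} \cdot 5 \left(1 + 9\right)\right)^{2} = \left(-2 + \frac{1}{4} \cdot 5 \cdot 10\right)^{2} = \left(-2 + \frac{25}{2}\right)^{2} = \left(\frac{21}{2}\right)^{2} = \frac{441}{4}$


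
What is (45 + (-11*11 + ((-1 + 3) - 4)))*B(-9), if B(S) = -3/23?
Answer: 234/23 ≈ 10.174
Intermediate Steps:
B(S) = -3/23 (B(S) = -3*1/23 = -3/23)
(45 + (-11*11 + ((-1 + 3) - 4)))*B(-9) = (45 + (-11*11 + ((-1 + 3) - 4)))*(-3/23) = (45 + (-121 + (2 - 4)))*(-3/23) = (45 + (-121 - 2))*(-3/23) = (45 - 123)*(-3/23) = -78*(-3/23) = 234/23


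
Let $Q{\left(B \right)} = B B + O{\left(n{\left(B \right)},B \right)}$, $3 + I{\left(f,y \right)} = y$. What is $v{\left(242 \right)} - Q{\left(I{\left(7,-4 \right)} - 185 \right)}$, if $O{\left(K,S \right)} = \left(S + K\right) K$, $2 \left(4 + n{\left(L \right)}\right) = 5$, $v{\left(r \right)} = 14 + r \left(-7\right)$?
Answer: $- \frac{155337}{4} \approx -38834.0$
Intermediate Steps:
$v{\left(r \right)} = 14 - 7 r$
$I{\left(f,y \right)} = -3 + y$
$n{\left(L \right)} = - \frac{3}{2}$ ($n{\left(L \right)} = -4 + \frac{1}{2} \cdot 5 = -4 + \frac{5}{2} = - \frac{3}{2}$)
$O{\left(K,S \right)} = K \left(K + S\right)$ ($O{\left(K,S \right)} = \left(K + S\right) K = K \left(K + S\right)$)
$Q{\left(B \right)} = \frac{9}{4} + B^{2} - \frac{3 B}{2}$ ($Q{\left(B \right)} = B B - \frac{3 \left(- \frac{3}{2} + B\right)}{2} = B^{2} - \left(- \frac{9}{4} + \frac{3 B}{2}\right) = \frac{9}{4} + B^{2} - \frac{3 B}{2}$)
$v{\left(242 \right)} - Q{\left(I{\left(7,-4 \right)} - 185 \right)} = \left(14 - 1694\right) - \left(\frac{9}{4} + \left(\left(-3 - 4\right) - 185\right)^{2} - \frac{3 \left(\left(-3 - 4\right) - 185\right)}{2}\right) = \left(14 - 1694\right) - \left(\frac{9}{4} + \left(-7 - 185\right)^{2} - \frac{3 \left(-7 - 185\right)}{2}\right) = -1680 - \left(\frac{9}{4} + \left(-192\right)^{2} - -288\right) = -1680 - \left(\frac{9}{4} + 36864 + 288\right) = -1680 - \frac{148617}{4} = - \frac{155337}{4}$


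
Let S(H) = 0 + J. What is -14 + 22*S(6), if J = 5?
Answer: 96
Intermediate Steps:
S(H) = 5 (S(H) = 0 + 5 = 5)
-14 + 22*S(6) = -14 + 22*5 = -14 + 110 = 96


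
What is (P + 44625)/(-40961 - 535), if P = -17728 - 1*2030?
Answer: -8289/13832 ≈ -0.59926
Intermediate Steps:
P = -19758 (P = -17728 - 2030 = -19758)
(P + 44625)/(-40961 - 535) = (-19758 + 44625)/(-40961 - 535) = 24867/(-41496) = 24867*(-1/41496) = -8289/13832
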